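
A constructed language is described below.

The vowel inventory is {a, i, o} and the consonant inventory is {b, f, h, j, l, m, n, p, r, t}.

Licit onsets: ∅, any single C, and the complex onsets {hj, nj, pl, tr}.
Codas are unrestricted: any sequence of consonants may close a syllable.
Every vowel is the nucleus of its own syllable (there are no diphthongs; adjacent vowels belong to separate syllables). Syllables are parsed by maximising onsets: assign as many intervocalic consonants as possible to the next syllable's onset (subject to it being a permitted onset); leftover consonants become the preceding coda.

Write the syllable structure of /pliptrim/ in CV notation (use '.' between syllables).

Nuclei (vowels): i, i → 2 syllables.
Between /i/ (V1) and /i/ (V2): cluster /ptr/ — the longest permitted-onset suffix is /tr/; onset = /tr/, preceding coda = /p/.
Result: plip.trim.
Mapping each syllable to C/V: /plip/ → CCVC, /trim/ → CCVC.

CCVC.CCVC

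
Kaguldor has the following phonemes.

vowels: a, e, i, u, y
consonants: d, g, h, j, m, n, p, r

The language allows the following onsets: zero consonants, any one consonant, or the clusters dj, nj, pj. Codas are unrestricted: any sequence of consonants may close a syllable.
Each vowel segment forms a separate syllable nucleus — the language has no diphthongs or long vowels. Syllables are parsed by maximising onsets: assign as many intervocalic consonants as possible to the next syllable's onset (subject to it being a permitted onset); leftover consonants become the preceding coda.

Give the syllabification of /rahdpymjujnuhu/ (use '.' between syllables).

rahd.pym.juj.nu.hu

The vowels are a, y, u, u, u — 5 nuclei, so 5 syllables.
/a…y/ gap (V1→V2): /hdp/ splits as /hd/ + /p/ (/p/ is the longest suffix that is a licit onset).
/y…u/ gap (V2→V3): cluster /mj/ — the longest permitted-onset suffix is /j/; onset = /j/, preceding coda = /m/.
/u…u/ gap (V3→V4): /jn/ splits as /j/ + /n/ (/n/ is the longest suffix that is a licit onset).
/u…u/ gap (V4→V5): /h/ → onset of the next syllable (single consonants are always licit onsets).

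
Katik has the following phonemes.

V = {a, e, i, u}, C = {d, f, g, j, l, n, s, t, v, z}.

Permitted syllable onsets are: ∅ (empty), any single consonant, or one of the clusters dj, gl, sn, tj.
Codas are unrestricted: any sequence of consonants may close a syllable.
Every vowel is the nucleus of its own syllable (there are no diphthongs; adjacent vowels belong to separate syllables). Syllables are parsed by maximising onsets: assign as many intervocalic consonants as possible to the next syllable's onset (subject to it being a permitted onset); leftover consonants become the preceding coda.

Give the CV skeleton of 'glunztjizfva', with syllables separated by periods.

CCVCC.CCVCC.CV

Vowels present: u, i, a; each is a nucleus, giving 3 syllables.
σ1/σ2 boundary: /nztj/ splits as /nz/ + /tj/ (/tj/ is the longest suffix that is a licit onset).
σ2/σ3 boundary: /zfv/; trying suffixes from longest down, /v/ is the first permitted one, so coda /zf/ | onset /v/.
Putting it together: glunz.tjizf.va.
Mapping each syllable to C/V: /glunz/ → CCVCC, /tjizf/ → CCVCC, /va/ → CV.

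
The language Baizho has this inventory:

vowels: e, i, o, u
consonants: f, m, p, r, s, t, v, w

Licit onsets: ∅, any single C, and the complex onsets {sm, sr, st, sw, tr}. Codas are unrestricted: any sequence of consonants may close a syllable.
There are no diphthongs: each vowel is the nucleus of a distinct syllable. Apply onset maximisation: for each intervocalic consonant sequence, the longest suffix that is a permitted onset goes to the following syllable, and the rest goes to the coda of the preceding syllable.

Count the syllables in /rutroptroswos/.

4

Nuclei (vowels): u, o, o, o → 4 syllables.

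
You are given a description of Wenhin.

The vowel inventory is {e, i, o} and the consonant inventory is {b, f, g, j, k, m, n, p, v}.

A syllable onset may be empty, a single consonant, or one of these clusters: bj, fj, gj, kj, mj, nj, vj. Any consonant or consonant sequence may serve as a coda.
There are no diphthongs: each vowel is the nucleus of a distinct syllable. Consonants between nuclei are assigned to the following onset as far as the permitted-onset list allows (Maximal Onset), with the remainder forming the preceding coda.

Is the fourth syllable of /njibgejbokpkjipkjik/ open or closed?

closed

The vowels are i, e, o, i, i — 5 nuclei, so 5 syllables.
V1 /i/ – V2 /e/: /bg/; trying suffixes from longest down, /g/ is the first permitted one, so coda /b/ | onset /g/.
V2 /e/ – V3 /o/: /jb/; trying suffixes from longest down, /b/ is the first permitted one, so coda /j/ | onset /b/.
V3 /o/ – V4 /i/: /kpkj/ splits as /kp/ + /kj/ (/kj/ is the longest suffix that is a licit onset).
V4 /i/ – V5 /i/: /pkj/ splits as /p/ + /kj/ (/kj/ is the longest suffix that is a licit onset).
Syllabification: njib.gej.bokp.kjip.kjik.
Syllable 4 is /kjip/ with coda /p/, so it is closed.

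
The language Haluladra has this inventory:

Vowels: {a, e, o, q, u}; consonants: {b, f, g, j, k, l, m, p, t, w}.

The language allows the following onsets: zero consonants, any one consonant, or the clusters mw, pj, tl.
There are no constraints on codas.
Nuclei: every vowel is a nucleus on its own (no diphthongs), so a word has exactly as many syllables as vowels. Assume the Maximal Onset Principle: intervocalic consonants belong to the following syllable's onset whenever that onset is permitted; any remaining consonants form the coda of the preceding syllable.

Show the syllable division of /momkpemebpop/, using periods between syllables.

Nuclei (vowels): o, e, e, o → 4 syllables.
/o…e/ gap (V1→V2): /mkp/ splits as /mk/ + /p/ (/p/ is the longest suffix that is a licit onset).
/e…e/ gap (V2→V3): just /m/ — single C goes to the following onset.
/e…o/ gap (V3→V4): /bp/; trying suffixes from longest down, /p/ is the first permitted one, so coda /b/ | onset /p/.

momk.pe.meb.pop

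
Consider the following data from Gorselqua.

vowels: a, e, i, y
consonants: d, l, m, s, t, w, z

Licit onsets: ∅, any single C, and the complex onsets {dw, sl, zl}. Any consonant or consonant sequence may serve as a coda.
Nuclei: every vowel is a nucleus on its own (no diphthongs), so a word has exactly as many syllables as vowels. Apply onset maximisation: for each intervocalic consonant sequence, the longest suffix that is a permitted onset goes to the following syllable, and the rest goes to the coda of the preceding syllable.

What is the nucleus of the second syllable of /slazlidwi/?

i

Nuclei (vowels): a, i, i → 3 syllables.
The second nucleus (vowel 2 from the left) is /i/.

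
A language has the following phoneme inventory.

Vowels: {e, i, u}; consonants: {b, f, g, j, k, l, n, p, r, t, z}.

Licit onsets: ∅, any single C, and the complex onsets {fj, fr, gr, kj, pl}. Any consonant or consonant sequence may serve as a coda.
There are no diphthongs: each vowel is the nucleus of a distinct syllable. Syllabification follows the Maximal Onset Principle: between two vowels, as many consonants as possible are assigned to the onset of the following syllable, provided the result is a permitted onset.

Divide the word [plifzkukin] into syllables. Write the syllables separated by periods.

plifz.ku.kin

Nuclei (vowels): i, u, i → 3 syllables.
Between /i/ (V1) and /u/ (V2): cluster /fzk/ — the longest permitted-onset suffix is /k/; onset = /k/, preceding coda = /fz/.
Between /u/ (V2) and /i/ (V3): /k/ is a single consonant, so it becomes the next onset.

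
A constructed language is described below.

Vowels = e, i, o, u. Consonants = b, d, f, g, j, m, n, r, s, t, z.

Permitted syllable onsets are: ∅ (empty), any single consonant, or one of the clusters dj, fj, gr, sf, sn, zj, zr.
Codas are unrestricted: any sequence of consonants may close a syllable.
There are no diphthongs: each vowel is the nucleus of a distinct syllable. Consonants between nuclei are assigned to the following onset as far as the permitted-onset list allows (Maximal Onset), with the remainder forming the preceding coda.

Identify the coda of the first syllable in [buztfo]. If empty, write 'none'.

zt

Nuclei (vowels): u, o → 2 syllables.
/u…o/ gap (V1→V2): /ztf/ — longest licit onset from the right is /f/, leaving /zt/ as coda.
So the parse is buzt.fo.
Syllable 1 is /buzt/: onset /b/, nucleus /u/, coda /zt/.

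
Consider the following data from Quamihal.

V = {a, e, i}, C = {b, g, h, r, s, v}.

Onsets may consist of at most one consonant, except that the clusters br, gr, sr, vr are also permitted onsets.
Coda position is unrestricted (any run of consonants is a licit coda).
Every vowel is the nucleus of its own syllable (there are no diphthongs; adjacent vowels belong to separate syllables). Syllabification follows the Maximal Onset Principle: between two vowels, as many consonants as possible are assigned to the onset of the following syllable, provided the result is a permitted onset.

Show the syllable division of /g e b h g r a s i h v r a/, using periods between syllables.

Nuclei (vowels): e, a, i, a → 4 syllables.
/e…a/ gap (V1→V2): cluster /bhgr/ — the longest permitted-onset suffix is /gr/; onset = /gr/, preceding coda = /bh/.
/a…i/ gap (V2→V3): /s/ → onset of the next syllable (single consonants are always licit onsets).
/i…a/ gap (V3→V4): /hvr/; trying suffixes from longest down, /vr/ is the first permitted one, so coda /h/ | onset /vr/.

gebh.gra.sih.vra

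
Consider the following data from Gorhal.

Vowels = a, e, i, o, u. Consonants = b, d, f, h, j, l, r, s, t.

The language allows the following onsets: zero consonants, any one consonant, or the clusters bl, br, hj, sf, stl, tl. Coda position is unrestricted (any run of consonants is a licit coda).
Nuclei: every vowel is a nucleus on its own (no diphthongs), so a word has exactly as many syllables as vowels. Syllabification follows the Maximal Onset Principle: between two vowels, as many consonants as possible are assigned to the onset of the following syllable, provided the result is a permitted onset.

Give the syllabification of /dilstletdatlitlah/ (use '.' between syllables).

Vowels present: i, e, a, i, a; each is a nucleus, giving 5 syllables.
Between /i/ (V1) and /e/ (V2): cluster /lstl/ — the longest permitted-onset suffix is /stl/; onset = /stl/, preceding coda = /l/.
Between /e/ (V2) and /a/ (V3): cluster /td/ — the longest permitted-onset suffix is /d/; onset = /d/, preceding coda = /t/.
Between /a/ (V3) and /i/ (V4): cluster /tl/ — /tl/ is itself a permitted onset, so the whole cluster goes right; preceding coda = ∅.
Between /i/ (V4) and /a/ (V5): cluster /tl/ — /tl/ is itself a permitted onset, so the whole cluster goes right; preceding coda = ∅.

dil.stlet.da.tli.tlah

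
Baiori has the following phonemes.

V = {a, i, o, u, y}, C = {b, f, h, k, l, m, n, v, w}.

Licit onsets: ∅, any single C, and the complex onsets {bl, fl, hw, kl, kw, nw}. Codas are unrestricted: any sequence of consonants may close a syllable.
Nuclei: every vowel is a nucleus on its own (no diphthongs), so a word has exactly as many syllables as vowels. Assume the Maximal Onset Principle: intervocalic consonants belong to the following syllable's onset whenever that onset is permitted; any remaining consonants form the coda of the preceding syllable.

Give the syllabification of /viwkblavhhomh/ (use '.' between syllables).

viwk.blavh.homh

The vowels are i, a, o — 3 nuclei, so 3 syllables.
/i…a/ gap (V1→V2): /wkbl/; trying suffixes from longest down, /bl/ is the first permitted one, so coda /wk/ | onset /bl/.
/a…o/ gap (V2→V3): cluster /vhh/ — the longest permitted-onset suffix is /h/; onset = /h/, preceding coda = /vh/.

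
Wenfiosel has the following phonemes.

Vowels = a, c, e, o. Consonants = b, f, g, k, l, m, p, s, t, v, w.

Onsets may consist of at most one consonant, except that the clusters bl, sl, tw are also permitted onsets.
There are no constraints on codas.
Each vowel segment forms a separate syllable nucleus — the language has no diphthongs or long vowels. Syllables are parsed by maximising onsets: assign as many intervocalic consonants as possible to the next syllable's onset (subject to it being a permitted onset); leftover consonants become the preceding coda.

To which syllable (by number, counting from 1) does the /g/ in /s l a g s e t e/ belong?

1

Vowels present: a, e, e; each is a nucleus, giving 3 syllables.
/a…e/ gap (V1→V2): /gs/ splits as /g/ + /s/ (/s/ is the longest suffix that is a licit onset).
/e…e/ gap (V2→V3): /t/ → onset of the next syllable (single consonants are always licit onsets).
Putting it together: slag.se.te.
The /g/ is in the coda of syllable 1 (/slag/).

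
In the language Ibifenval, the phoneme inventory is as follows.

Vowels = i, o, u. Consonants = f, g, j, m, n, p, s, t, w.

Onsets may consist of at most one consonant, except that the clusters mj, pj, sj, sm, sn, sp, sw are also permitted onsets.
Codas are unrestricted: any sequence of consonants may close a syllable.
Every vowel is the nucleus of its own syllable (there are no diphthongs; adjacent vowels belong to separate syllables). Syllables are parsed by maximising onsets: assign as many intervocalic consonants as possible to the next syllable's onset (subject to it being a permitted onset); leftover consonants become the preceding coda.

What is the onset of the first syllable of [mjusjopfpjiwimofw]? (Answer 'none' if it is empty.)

mj

Vowels present: u, o, i, i, o; each is a nucleus, giving 5 syllables.
Between /u/ (V1) and /o/ (V2): /sj/ — entire cluster is a permitted onset → onset /sj/, coda ∅.
Between /o/ (V2) and /i/ (V3): cluster /pfpj/ — the longest permitted-onset suffix is /pj/; onset = /pj/, preceding coda = /pf/.
Between /i/ (V3) and /i/ (V4): /w/ → onset of the next syllable (single consonants are always licit onsets).
Between /i/ (V4) and /o/ (V5): just /m/ — single C goes to the following onset.
Syllabification: mju.sjopf.pji.wi.mofw.
Syllable 1 is /mju/: onset /mj/, nucleus /u/, coda ∅.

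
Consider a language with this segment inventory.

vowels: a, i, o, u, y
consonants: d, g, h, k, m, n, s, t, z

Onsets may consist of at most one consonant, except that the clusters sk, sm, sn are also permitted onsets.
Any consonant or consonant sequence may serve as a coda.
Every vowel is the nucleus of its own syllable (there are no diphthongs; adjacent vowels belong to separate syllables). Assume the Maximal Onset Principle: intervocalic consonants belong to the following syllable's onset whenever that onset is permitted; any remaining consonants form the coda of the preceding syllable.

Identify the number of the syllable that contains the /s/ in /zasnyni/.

2

Nuclei (vowels): a, y, i → 3 syllables.
/a…y/ gap (V1→V2): /sn/ — entire cluster is a permitted onset → onset /sn/, coda ∅.
/y…i/ gap (V2→V3): just /n/ — single C goes to the following onset.
Syllabification: za.sny.ni.
The /s/ is in the onset of syllable 2 (/sny/).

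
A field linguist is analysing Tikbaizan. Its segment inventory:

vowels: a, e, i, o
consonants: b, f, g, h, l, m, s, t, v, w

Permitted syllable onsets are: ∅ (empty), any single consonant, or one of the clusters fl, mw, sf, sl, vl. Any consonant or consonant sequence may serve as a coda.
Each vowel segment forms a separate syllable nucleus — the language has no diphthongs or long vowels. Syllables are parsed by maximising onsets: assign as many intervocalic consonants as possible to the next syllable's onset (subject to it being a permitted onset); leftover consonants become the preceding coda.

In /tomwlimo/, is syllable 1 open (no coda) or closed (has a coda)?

The vowels are o, i, o — 3 nuclei, so 3 syllables.
/o…i/ gap (V1→V2): /mwl/; trying suffixes from longest down, /l/ is the first permitted one, so coda /mw/ | onset /l/.
/i…o/ gap (V2→V3): just /m/ — single C goes to the following onset.
Result: tomw.li.mo.
Syllable 1 is /tomw/ with coda /mw/, so it is closed.

closed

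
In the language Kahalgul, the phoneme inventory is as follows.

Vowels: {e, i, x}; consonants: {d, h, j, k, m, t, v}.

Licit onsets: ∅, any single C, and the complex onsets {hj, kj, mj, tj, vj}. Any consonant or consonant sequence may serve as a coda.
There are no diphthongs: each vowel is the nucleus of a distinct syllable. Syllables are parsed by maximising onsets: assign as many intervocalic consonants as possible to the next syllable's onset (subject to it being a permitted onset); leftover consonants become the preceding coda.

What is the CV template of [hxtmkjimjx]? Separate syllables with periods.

Nuclei (vowels): x, i, x → 3 syllables.
/x…i/ gap (V1→V2): /tmkj/ splits as /tm/ + /kj/ (/kj/ is the longest suffix that is a licit onset).
/i…x/ gap (V2→V3): /mj/ — entire cluster is a permitted onset → onset /mj/, coda ∅.
Result: hxtm.kji.mjx.
Mapping each syllable to C/V: /hxtm/ → CVCC, /kji/ → CCV, /mjx/ → CCV.

CVCC.CCV.CCV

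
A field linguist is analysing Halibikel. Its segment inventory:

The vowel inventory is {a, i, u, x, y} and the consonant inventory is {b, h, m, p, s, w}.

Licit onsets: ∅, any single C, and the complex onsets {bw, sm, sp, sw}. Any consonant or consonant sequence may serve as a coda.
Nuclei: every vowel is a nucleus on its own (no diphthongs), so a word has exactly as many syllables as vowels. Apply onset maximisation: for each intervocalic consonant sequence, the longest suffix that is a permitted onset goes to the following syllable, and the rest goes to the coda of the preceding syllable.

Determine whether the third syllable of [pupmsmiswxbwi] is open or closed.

open

The vowels are u, i, x, i — 4 nuclei, so 4 syllables.
Between /u/ (V1) and /i/ (V2): /pmsm/ splits as /pm/ + /sm/ (/sm/ is the longest suffix that is a licit onset).
Between /i/ (V2) and /x/ (V3): /sw/ — entire cluster is a permitted onset → onset /sw/, coda ∅.
Between /x/ (V3) and /i/ (V4): /bw/ is a licit onset in full, so it all attaches to the next syllable.
Putting it together: pupm.smi.swx.bwi.
Syllable 3 is /swx/; it ends in its nucleus with no coda, so it is open.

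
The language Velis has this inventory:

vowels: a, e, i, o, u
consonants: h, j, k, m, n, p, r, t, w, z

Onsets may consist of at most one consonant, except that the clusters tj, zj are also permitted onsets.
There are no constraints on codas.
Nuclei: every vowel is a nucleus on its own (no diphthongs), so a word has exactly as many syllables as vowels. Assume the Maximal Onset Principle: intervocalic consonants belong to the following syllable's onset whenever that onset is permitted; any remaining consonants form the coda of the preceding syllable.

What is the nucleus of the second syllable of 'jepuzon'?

u

The vowels are e, u, o — 3 nuclei, so 3 syllables.
The second nucleus (vowel 2 from the left) is /u/.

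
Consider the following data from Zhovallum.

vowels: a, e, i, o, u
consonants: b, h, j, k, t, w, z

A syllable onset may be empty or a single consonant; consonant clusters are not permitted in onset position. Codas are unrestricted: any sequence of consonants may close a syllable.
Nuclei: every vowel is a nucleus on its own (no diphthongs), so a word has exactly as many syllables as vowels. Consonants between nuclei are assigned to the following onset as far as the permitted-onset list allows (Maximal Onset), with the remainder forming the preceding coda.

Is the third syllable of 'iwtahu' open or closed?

open

The vowels are i, a, u — 3 nuclei, so 3 syllables.
σ1/σ2 boundary: cluster /wt/ — the longest permitted-onset suffix is /t/; onset = /t/, preceding coda = /w/.
σ2/σ3 boundary: /h/ → onset of the next syllable (single consonants are always licit onsets).
Result: iw.ta.hu.
Syllable 3 is /hu/; it ends in its nucleus with no coda, so it is open.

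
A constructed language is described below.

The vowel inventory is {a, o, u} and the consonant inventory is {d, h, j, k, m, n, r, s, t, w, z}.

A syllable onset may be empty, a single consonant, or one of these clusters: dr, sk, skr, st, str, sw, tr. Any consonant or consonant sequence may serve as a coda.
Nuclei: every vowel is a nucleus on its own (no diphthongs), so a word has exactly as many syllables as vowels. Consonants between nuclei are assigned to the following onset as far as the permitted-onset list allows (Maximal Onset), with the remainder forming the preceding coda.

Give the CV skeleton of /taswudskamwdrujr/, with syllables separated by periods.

Nuclei (vowels): a, u, a, u → 4 syllables.
Between /a/ (V1) and /u/ (V2): /sw/ is a licit onset in full, so it all attaches to the next syllable.
Between /u/ (V2) and /a/ (V3): /dsk/ — longest licit onset from the right is /sk/, leaving /d/ as coda.
Between /a/ (V3) and /u/ (V4): cluster /mwdr/ — the longest permitted-onset suffix is /dr/; onset = /dr/, preceding coda = /mw/.
Result: ta.swud.skamw.drujr.
Mapping each syllable to C/V: /ta/ → CV, /swud/ → CCVC, /skamw/ → CCVCC, /drujr/ → CCVCC.

CV.CCVC.CCVCC.CCVCC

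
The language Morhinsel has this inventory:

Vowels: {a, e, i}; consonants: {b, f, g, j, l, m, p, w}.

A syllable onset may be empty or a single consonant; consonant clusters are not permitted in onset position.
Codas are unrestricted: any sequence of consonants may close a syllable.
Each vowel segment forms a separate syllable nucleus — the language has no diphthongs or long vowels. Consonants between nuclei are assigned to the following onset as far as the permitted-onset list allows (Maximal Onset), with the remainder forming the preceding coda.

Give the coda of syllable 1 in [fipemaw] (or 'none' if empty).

Vowels present: i, e, a; each is a nucleus, giving 3 syllables.
/i…e/ gap (V1→V2): /p/ is a single consonant, so it becomes the next onset.
/e…a/ gap (V2→V3): just /m/ — single C goes to the following onset.
Syllabification: fi.pe.maw.
Syllable 1 is /fi/: onset /f/, nucleus /i/, coda ∅.

none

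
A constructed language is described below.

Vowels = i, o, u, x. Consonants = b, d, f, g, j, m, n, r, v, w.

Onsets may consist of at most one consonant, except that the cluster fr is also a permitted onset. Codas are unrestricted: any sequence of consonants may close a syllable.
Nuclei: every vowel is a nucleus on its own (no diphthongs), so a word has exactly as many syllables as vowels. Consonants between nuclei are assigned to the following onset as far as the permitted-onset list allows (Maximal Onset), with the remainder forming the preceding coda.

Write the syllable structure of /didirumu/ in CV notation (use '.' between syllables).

CV.CV.CV.CV

Vowels present: i, i, u, u; each is a nucleus, giving 4 syllables.
σ1/σ2 boundary: just /d/ — single C goes to the following onset.
σ2/σ3 boundary: /r/ → onset of the next syllable (single consonants are always licit onsets).
σ3/σ4 boundary: /m/ is a single consonant, so it becomes the next onset.
Syllabification: di.di.ru.mu.
Mapping each syllable to C/V: /di/ → CV, /di/ → CV, /ru/ → CV, /mu/ → CV.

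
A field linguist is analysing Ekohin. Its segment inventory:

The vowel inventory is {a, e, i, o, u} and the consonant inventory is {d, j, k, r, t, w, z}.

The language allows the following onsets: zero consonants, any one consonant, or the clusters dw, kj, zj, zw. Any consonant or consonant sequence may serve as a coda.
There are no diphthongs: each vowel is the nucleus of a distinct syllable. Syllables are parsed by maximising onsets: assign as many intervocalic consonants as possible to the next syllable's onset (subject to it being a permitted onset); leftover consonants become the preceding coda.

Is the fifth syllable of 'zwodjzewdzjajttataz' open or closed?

Vowels present: o, e, a, a, a; each is a nucleus, giving 5 syllables.
Between /o/ (V1) and /e/ (V2): /djz/ splits as /dj/ + /z/ (/z/ is the longest suffix that is a licit onset).
Between /e/ (V2) and /a/ (V3): /wdzj/ — longest licit onset from the right is /zj/, leaving /wd/ as coda.
Between /a/ (V3) and /a/ (V4): /jtt/ splits as /jt/ + /t/ (/t/ is the longest suffix that is a licit onset).
Between /a/ (V4) and /a/ (V5): /t/ → onset of the next syllable (single consonants are always licit onsets).
Syllabification: zwodj.zewd.zjajt.ta.taz.
Syllable 5 is /taz/ with coda /z/, so it is closed.

closed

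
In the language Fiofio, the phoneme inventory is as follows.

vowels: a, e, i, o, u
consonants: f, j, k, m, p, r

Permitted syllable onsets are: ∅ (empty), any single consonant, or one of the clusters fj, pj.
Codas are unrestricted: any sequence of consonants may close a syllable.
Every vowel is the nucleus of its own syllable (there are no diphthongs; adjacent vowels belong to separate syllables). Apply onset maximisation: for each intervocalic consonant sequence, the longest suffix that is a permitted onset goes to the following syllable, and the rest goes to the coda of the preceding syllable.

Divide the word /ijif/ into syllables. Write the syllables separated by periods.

i.jif

The vowels are i, i — 2 nuclei, so 2 syllables.
Between /i/ (V1) and /i/ (V2): /j/ is a single consonant, so it becomes the next onset.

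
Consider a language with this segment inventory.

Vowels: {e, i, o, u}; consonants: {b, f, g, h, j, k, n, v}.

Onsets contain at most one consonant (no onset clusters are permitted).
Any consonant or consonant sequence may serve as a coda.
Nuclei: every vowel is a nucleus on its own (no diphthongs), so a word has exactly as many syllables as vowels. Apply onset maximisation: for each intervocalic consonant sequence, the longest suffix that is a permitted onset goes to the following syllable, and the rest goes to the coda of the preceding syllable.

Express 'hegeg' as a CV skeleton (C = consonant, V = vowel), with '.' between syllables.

Nuclei (vowels): e, e → 2 syllables.
Between /e/ (V1) and /e/ (V2): just /g/ — single C goes to the following onset.
Putting it together: he.geg.
Mapping each syllable to C/V: /he/ → CV, /geg/ → CVC.

CV.CVC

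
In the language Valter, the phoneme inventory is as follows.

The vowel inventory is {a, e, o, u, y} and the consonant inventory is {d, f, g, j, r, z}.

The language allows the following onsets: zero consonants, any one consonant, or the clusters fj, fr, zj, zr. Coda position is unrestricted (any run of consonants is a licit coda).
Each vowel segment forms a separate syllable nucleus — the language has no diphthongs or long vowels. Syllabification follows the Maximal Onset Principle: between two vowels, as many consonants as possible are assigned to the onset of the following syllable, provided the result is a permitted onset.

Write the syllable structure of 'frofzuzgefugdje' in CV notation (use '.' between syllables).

The vowels are o, u, e, u, e — 5 nuclei, so 5 syllables.
Between /o/ (V1) and /u/ (V2): /fz/ — longest licit onset from the right is /z/, leaving /f/ as coda.
Between /u/ (V2) and /e/ (V3): cluster /zg/ — the longest permitted-onset suffix is /g/; onset = /g/, preceding coda = /z/.
Between /e/ (V3) and /u/ (V4): just /f/ — single C goes to the following onset.
Between /u/ (V4) and /e/ (V5): cluster /gdj/ — the longest permitted-onset suffix is /j/; onset = /j/, preceding coda = /gd/.
So the parse is frof.zuz.ge.fugd.je.
Mapping each syllable to C/V: /frof/ → CCVC, /zuz/ → CVC, /ge/ → CV, /fugd/ → CVCC, /je/ → CV.

CCVC.CVC.CV.CVCC.CV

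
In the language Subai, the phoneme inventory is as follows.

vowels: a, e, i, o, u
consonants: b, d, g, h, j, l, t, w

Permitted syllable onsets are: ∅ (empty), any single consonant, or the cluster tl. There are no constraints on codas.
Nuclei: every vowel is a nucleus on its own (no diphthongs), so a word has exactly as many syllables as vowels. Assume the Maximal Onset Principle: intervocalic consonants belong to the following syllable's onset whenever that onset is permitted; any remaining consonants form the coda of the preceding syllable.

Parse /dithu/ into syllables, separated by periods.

dit.hu

Nuclei (vowels): i, u → 2 syllables.
Between /i/ (V1) and /u/ (V2): /th/; trying suffixes from longest down, /h/ is the first permitted one, so coda /t/ | onset /h/.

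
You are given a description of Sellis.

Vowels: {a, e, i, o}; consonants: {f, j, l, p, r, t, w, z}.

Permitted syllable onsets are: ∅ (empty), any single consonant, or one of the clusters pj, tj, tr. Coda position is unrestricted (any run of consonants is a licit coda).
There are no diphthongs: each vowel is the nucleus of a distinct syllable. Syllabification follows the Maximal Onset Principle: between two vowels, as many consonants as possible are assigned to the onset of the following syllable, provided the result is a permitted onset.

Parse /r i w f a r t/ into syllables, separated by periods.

Vowels present: i, a; each is a nucleus, giving 2 syllables.
Between /i/ (V1) and /a/ (V2): /wf/ — longest licit onset from the right is /f/, leaving /w/ as coda.

riw.fart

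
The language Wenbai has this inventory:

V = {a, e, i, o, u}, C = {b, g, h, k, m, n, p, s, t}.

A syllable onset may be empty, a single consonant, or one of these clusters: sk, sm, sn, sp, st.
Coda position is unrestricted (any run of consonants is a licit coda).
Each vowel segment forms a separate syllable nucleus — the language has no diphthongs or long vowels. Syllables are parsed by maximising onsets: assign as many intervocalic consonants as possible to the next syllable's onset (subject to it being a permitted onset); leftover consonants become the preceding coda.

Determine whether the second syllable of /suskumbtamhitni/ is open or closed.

closed

The vowels are u, u, a, i, i — 5 nuclei, so 5 syllables.
Between /u/ (V1) and /u/ (V2): /sk/ — entire cluster is a permitted onset → onset /sk/, coda ∅.
Between /u/ (V2) and /a/ (V3): /mbt/; trying suffixes from longest down, /t/ is the first permitted one, so coda /mb/ | onset /t/.
Between /a/ (V3) and /i/ (V4): cluster /mh/ — the longest permitted-onset suffix is /h/; onset = /h/, preceding coda = /m/.
Between /i/ (V4) and /i/ (V5): /tn/; trying suffixes from longest down, /n/ is the first permitted one, so coda /t/ | onset /n/.
So the parse is su.skumb.tam.hit.ni.
Syllable 2 is /skumb/ with coda /mb/, so it is closed.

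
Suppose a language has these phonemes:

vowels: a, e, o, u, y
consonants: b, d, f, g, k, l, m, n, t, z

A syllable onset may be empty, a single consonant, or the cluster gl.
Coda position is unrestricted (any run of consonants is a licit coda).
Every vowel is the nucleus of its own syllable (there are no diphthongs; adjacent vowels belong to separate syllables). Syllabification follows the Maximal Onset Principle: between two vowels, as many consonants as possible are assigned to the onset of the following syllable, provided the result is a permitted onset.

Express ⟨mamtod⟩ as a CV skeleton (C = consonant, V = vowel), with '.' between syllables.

CVC.CVC

The vowels are a, o — 2 nuclei, so 2 syllables.
V1 /a/ – V2 /o/: /mt/; trying suffixes from longest down, /t/ is the first permitted one, so coda /m/ | onset /t/.
Result: mam.tod.
Mapping each syllable to C/V: /mam/ → CVC, /tod/ → CVC.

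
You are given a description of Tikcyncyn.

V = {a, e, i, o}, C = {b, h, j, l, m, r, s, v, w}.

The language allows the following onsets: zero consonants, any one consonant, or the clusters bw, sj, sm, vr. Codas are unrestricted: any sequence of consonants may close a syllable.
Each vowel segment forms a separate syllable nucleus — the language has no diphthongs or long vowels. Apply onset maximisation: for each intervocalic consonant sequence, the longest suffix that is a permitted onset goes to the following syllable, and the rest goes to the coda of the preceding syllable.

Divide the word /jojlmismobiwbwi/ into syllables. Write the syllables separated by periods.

Nuclei (vowels): o, i, o, i, i → 5 syllables.
σ1/σ2 boundary: /jlm/; trying suffixes from longest down, /m/ is the first permitted one, so coda /jl/ | onset /m/.
σ2/σ3 boundary: cluster /sm/ — /sm/ is itself a permitted onset, so the whole cluster goes right; preceding coda = ∅.
σ3/σ4 boundary: /b/ → onset of the next syllable (single consonants are always licit onsets).
σ4/σ5 boundary: /wbw/ splits as /w/ + /bw/ (/bw/ is the longest suffix that is a licit onset).

jojl.mi.smo.biw.bwi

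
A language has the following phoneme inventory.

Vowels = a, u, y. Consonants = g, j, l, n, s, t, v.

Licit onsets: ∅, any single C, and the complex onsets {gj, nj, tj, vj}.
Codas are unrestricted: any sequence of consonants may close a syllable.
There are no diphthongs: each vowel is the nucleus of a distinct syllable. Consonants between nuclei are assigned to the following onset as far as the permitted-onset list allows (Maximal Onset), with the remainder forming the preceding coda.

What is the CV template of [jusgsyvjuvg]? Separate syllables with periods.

CVCC.CV.CCVCC

Nuclei (vowels): u, y, u → 3 syllables.
/u…y/ gap (V1→V2): /sgs/ splits as /sg/ + /s/ (/s/ is the longest suffix that is a licit onset).
/y…u/ gap (V2→V3): /vj/ — entire cluster is a permitted onset → onset /vj/, coda ∅.
Putting it together: jusg.sy.vjuvg.
Mapping each syllable to C/V: /jusg/ → CVCC, /sy/ → CV, /vjuvg/ → CCVCC.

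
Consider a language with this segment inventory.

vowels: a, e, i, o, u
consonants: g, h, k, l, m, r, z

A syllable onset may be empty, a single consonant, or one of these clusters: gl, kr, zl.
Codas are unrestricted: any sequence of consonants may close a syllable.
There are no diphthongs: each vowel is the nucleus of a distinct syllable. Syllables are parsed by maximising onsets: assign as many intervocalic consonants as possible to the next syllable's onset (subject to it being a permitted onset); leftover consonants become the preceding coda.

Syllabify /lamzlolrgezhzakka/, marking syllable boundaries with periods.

Nuclei (vowels): a, o, e, a, a → 5 syllables.
V1 /a/ – V2 /o/: /mzl/ — longest licit onset from the right is /zl/, leaving /m/ as coda.
V2 /o/ – V3 /e/: cluster /lrg/ — the longest permitted-onset suffix is /g/; onset = /g/, preceding coda = /lr/.
V3 /e/ – V4 /a/: /zhz/ — longest licit onset from the right is /z/, leaving /zh/ as coda.
V4 /a/ – V5 /a/: cluster /kk/ — the longest permitted-onset suffix is /k/; onset = /k/, preceding coda = /k/.

lam.zlolr.gezh.zak.ka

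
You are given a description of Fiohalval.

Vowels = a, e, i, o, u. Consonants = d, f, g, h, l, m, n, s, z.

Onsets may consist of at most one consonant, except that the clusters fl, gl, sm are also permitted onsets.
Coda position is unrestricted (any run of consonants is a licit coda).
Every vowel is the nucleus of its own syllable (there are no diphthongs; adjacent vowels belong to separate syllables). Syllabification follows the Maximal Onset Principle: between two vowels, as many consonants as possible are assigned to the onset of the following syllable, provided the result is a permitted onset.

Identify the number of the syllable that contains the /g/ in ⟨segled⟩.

Vowels present: e, e; each is a nucleus, giving 2 syllables.
Between /e/ (V1) and /e/ (V2): /gl/ is a licit onset in full, so it all attaches to the next syllable.
Putting it together: se.gled.
The /g/ is in the onset of syllable 2 (/gled/).

2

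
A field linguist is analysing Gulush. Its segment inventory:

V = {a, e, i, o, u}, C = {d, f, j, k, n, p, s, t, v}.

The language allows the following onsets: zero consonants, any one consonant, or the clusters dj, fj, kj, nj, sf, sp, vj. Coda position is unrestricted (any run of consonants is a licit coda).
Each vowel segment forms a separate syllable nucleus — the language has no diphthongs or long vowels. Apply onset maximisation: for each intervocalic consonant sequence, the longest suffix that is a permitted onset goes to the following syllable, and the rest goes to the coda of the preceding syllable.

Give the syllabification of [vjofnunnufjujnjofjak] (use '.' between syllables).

vjof.nun.nu.fjuj.njo.fjak

The vowels are o, u, u, u, o, a — 6 nuclei, so 6 syllables.
Between /o/ (V1) and /u/ (V2): /fn/ splits as /f/ + /n/ (/n/ is the longest suffix that is a licit onset).
Between /u/ (V2) and /u/ (V3): /nn/ splits as /n/ + /n/ (/n/ is the longest suffix that is a licit onset).
Between /u/ (V3) and /u/ (V4): /fj/ — entire cluster is a permitted onset → onset /fj/, coda ∅.
Between /u/ (V4) and /o/ (V5): /jnj/ — longest licit onset from the right is /nj/, leaving /j/ as coda.
Between /o/ (V5) and /a/ (V6): /fj/ — entire cluster is a permitted onset → onset /fj/, coda ∅.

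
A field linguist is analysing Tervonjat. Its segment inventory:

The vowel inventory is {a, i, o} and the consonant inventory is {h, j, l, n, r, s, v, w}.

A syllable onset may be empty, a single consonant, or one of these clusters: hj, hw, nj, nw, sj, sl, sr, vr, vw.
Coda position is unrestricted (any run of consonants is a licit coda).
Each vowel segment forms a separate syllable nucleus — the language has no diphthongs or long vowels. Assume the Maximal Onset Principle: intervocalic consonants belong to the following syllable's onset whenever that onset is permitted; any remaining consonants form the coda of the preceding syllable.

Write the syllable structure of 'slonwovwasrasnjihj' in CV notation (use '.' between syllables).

CCV.CCV.CCV.CCVC.CCVCC

Vowels present: o, o, a, a, i; each is a nucleus, giving 5 syllables.
V1 /o/ – V2 /o/: /nw/ — entire cluster is a permitted onset → onset /nw/, coda ∅.
V2 /o/ – V3 /a/: /vw/ — entire cluster is a permitted onset → onset /vw/, coda ∅.
V3 /a/ – V4 /a/: cluster /sr/ — /sr/ is itself a permitted onset, so the whole cluster goes right; preceding coda = ∅.
V4 /a/ – V5 /i/: /snj/ — longest licit onset from the right is /nj/, leaving /s/ as coda.
Syllabification: slo.nwo.vwa.sras.njihj.
Mapping each syllable to C/V: /slo/ → CCV, /nwo/ → CCV, /vwa/ → CCV, /sras/ → CCVC, /njihj/ → CCVCC.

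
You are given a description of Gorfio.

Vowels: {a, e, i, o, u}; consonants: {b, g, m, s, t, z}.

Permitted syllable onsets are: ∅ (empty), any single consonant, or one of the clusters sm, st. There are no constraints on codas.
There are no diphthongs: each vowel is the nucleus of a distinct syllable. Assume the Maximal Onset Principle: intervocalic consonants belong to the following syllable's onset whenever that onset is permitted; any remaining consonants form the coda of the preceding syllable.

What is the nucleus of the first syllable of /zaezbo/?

Nuclei (vowels): a, e, o → 3 syllables.
The first nucleus (vowel 1 from the left) is /a/.

a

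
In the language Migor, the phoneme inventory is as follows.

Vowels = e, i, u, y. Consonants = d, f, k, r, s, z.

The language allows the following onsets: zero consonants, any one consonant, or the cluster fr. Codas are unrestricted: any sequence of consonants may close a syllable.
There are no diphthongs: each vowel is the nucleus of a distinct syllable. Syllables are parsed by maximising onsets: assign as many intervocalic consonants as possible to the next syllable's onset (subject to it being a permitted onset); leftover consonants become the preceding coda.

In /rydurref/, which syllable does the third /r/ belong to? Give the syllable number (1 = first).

3

Vowels present: y, u, e; each is a nucleus, giving 3 syllables.
V1 /y/ – V2 /u/: just /d/ — single C goes to the following onset.
V2 /u/ – V3 /e/: /rr/ splits as /r/ + /r/ (/r/ is the longest suffix that is a licit onset).
Syllabification: ry.dur.ref.
The third /r/ is in the onset of syllable 3 (/ref/).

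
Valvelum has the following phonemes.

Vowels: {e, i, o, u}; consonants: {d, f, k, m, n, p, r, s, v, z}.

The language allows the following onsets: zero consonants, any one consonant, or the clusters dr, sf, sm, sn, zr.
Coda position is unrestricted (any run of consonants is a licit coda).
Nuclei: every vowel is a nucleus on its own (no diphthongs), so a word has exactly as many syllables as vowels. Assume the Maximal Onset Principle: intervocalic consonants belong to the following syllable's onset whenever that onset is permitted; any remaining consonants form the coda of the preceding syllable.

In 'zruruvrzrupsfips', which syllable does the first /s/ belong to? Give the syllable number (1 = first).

Vowels present: u, u, u, i; each is a nucleus, giving 4 syllables.
Between /u/ (V1) and /u/ (V2): /r/ is a single consonant, so it becomes the next onset.
Between /u/ (V2) and /u/ (V3): cluster /vrzr/ — the longest permitted-onset suffix is /zr/; onset = /zr/, preceding coda = /vr/.
Between /u/ (V3) and /i/ (V4): /psf/ — longest licit onset from the right is /sf/, leaving /p/ as coda.
So the parse is zru.ruvr.zrup.sfips.
The first /s/ is in the onset of syllable 4 (/sfips/).

4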